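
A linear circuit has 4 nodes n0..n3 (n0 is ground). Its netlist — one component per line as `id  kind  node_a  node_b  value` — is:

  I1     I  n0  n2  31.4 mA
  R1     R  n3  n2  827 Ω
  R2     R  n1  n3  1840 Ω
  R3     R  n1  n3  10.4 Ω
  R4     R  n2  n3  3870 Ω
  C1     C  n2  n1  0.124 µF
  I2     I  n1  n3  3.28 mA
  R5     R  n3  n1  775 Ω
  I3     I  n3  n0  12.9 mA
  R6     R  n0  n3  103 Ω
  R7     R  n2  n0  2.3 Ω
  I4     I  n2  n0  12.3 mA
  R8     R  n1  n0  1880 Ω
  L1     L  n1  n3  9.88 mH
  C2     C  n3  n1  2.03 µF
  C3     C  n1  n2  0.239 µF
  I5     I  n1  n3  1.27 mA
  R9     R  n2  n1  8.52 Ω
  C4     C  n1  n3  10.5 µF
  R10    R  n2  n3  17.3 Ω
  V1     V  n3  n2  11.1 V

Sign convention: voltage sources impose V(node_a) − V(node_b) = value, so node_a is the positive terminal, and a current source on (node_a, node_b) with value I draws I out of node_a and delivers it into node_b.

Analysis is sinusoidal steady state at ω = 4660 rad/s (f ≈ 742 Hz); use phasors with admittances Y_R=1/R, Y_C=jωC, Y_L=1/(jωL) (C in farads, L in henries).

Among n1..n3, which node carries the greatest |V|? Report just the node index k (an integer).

3

MNA unknowns: 3 node voltages V₁..V_3 plus 1 source current (V1)
I1: z[0]−=0.0314, z[2]+=0.0314
R1: Y=0.001209+0.000j on G[3,2]
R2: Y=0.0005435+0.000j on G[1,3]
R3: Y=0.09615+0.000j on G[1,3]
R4: Y=0.0002584+0.000j on G[2,3]
C1: Y=0.000+0.0005778j on G[2,1]
I2: z[1]−=0.00328, z[3]+=0.00328
R5: Y=0.001290+0.000j on G[3,1]
I3: z[3]−=0.0129, z[0]+=0.0129
R6: Y=0.009709+0.000j on G[0,3]
R7: Y=0.4348+0.000j on G[2,0]
I4: z[2]−=0.0123, z[0]+=0.0123
R8: Y=0.0005319+0.000j on G[1,0]
L1: Y=0.000-0.02172j on G[1,3]
C2: Y=0.000+0.009460j on G[3,1]
C3: Y=0.000+0.001114j on G[1,2]
I5: z[1]−=0.00127, z[3]+=0.00127
R9: Y=0.1174+0.000j on G[2,1]
C4: Y=0.000+0.04893j on G[1,3]
R10: Y=0.05780+0.000j on G[2,3]
V1: row V3−V2=11.1, i_V1 at 3,2
solve → V1=4.954+0.9623j, V2=-0.2344-0.001152j, V3=10.87-0.001152j
aux → i_V1=-1.386-0.1224j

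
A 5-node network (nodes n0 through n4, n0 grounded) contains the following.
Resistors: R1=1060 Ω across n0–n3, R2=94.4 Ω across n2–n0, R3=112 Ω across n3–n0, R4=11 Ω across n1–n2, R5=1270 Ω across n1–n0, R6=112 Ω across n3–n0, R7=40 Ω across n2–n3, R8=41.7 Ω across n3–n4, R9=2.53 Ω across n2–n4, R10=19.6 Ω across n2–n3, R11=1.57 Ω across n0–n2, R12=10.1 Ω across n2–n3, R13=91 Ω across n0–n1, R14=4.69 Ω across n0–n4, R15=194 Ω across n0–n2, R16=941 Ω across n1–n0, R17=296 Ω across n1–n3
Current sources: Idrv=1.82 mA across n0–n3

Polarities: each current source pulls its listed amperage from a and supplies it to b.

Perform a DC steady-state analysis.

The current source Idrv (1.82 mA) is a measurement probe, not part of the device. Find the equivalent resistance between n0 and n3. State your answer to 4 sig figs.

R_eq = 5.477 Ω

Element admittances at DC:
  Y(R1) = 0.0009434 S between n0,n3
  Y(R2) = 0.01059 S between n2,n0
  Y(R3) = 0.008929 S between n3,n0
  Y(R4) = 0.09091 S between n1,n2
  Y(R5) = 0.0007874 S between n1,n0
  Y(R6) = 0.008929 S between n3,n0
  Y(R7) = 0.02500 S between n2,n3
  Y(R8) = 0.02398 S between n3,n4
  Y(R9) = 0.3953 S between n2,n4
  Y(R10) = 0.05102 S between n2,n3
  Y(R11) = 0.6369 S between n0,n2
  Y(R12) = 0.09901 S between n2,n3
  Y(R13) = 0.01099 S between n0,n1
  Y(R14) = 0.2132 S between n0,n4
  Y(R15) = 0.005155 S between n0,n2
  Y(R16) = 0.001063 S between n1,n0
  Y(R17) = 0.003378 S between n1,n3
  Idrv: injects 0.00182 A into n3 (from n0)
Assemble and solve the 4×4 MNA system:
  V(n1)=0.001963  V(n2)=0.001943  V(n3)=0.009968  V(n4)=0.001592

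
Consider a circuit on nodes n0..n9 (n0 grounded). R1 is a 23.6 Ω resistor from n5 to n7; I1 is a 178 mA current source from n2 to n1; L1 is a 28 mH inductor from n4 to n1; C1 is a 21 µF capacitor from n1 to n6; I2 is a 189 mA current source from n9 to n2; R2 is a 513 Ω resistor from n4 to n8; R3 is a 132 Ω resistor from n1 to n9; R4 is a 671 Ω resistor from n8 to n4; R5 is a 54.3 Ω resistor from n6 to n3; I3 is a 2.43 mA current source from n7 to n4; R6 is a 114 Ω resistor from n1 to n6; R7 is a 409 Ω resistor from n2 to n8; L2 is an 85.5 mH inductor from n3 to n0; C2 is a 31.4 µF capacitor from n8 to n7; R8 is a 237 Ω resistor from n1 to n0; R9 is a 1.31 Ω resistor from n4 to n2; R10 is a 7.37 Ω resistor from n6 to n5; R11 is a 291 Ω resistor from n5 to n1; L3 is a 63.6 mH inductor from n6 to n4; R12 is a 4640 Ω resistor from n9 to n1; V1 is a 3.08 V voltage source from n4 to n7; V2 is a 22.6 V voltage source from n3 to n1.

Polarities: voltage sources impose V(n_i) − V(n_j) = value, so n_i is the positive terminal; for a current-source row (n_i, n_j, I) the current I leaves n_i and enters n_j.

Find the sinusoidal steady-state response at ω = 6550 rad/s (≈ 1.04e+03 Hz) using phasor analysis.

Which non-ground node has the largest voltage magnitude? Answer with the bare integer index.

9

Apply KCL at each of the 9 non-ground nodes and solve the resulting linear system.
Node n1: branches {I1, L1, C1, R3, R6, R8, R11, R12, V2} → V_1 = -3.433+8.111j
Node n2: branches {I1, I2, R7, R9} → V_2 = 1.043+6.212j
Node n3: branches {R5, L2, V2} → V_3 = 19.17+8.111j
Node n4: branches {L1, R2, R4, I3, R9, L3, V1} → V_4 = 1.039+6.213j
Node n5: branches {R1, R10, R11} → V_5 = -2.483+5.431j
Node n6: branches {C1, R5, R6, R10, L3} → V_6 = -2.597+5.119j
Node n7: branches {R1, I3, C2, V1} → V_7 = -2.041+6.213j
Node n8: branches {R2, R4, R7, C2} → V_8 = -2.039+6.124j
Node n9: branches {I2, R3, R12} → V_9 = -27.69+8.111j
Source currents: i(V1)=0.003038+0.03259j, i(V2)=-0.4153-0.02088j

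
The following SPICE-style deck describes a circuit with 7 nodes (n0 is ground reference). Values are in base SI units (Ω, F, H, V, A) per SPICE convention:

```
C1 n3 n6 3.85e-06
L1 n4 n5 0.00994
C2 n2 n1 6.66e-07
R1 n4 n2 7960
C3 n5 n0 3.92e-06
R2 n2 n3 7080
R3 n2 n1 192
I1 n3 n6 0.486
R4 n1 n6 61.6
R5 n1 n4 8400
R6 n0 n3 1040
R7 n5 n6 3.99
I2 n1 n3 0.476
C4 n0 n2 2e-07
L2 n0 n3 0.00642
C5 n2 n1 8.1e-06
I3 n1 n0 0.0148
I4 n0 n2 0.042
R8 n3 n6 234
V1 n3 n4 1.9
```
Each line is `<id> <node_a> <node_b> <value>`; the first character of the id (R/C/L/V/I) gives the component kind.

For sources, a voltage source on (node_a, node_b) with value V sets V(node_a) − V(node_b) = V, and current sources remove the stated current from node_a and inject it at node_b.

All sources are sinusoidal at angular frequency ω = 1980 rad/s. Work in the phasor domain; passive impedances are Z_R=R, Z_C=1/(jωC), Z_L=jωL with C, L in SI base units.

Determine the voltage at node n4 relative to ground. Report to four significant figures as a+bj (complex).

MNA unknowns: 6 node voltages V₁..V_6 plus 1 source current (V1)
C1: Y=0.000+0.007623j on G[3,6]
L1: Y=0.000-0.05081j on G[4,5]
C2: Y=0.000+0.001319j on G[2,1]
R1: Y=0.0001256+0.000j on G[4,2]
C3: Y=0.000+0.007762j on G[5,0]
R2: Y=0.0001412+0.000j on G[2,3]
R3: Y=0.005208+0.000j on G[2,1]
I1: z[3]−=0.486, z[6]+=0.486
R4: Y=0.01623+0.000j on G[1,6]
R5: Y=0.0001190+0.000j on G[1,4]
R6: Y=0.0009615+0.000j on G[0,3]
R7: Y=0.2506+0.000j on G[5,6]
I2: z[1]−=0.476, z[3]+=0.476
C4: Y=0.000+0.0003960j on G[0,2]
L2: Y=0.000-0.07867j on G[0,3]
C5: Y=0.000+0.01604j on G[2,1]
I3: z[1]−=0.0148, z[0]+=0.0148
I4: z[0]−=0.042, z[2]+=0.042
R8: Y=0.004274+0.000j on G[3,6]
V1: row V3−V4=1.9, i_V1 at 3,4
solve → V1=-29.99+3.171j, V2=-28.61+0.7307j, V3=-0.4631+0.5924j, V4=-2.363+0.5924j, V5=-3.307+2.406j, V6=-3.014+2.495j
aux → i_V1=-0.08554-0.04830j

-2.363+0.5924j V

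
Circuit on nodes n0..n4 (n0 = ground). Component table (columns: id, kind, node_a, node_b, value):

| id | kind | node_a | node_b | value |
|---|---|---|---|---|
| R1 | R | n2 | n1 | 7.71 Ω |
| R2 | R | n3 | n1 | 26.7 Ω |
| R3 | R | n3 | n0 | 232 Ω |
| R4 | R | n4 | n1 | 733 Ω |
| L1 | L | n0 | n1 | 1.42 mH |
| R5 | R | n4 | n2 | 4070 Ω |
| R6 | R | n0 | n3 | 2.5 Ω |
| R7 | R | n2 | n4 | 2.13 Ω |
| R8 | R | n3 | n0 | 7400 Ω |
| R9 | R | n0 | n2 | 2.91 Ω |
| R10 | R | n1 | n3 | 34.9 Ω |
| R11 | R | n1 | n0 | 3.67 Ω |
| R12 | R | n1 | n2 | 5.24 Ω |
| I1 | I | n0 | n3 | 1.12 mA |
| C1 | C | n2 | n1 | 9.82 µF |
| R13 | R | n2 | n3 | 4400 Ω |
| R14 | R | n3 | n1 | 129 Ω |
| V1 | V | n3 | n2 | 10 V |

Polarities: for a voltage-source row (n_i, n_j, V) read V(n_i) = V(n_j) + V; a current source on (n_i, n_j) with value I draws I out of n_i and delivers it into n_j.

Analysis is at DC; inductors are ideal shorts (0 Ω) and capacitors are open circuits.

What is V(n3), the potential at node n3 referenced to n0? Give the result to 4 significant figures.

5.819 V

MNA unknowns: 4 node voltages V₁..V_4 plus 2 source currents (L1, V1)
R1: Y=0.1297 on G[2,1]
R2: Y=0.03745 on G[3,1]
R3: Y=0.004310 on G[3,0]
R4: Y=0.001364 on G[4,1]
L1: row V0−V1=0, i_L1 at 0,1
R5: Y=0.0002457 on G[4,2]
R6: Y=0.4000 on G[0,3]
R7: Y=0.4695 on G[2,4]
R8: Y=0.0001351 on G[3,0]
R9: Y=0.3436 on G[0,2]
R10: Y=0.02865 on G[1,3]
R11: Y=0.2725 on G[1,0]
R12: Y=0.1908 on G[1,2]
I1: z[0]−=0.00112, z[3]+=0.00112
C1: Y=0.000 on G[2,1]
R13: Y=0.0002273 on G[2,3]
R14: Y=0.007752 on G[3,1]
V1: row V3−V2=10, i_V1 at 3,2
solve → V1=0.000, V2=-4.181, V3=5.819, V4=-4.168
aux → i_L1=0.9159, i_V1=-2.785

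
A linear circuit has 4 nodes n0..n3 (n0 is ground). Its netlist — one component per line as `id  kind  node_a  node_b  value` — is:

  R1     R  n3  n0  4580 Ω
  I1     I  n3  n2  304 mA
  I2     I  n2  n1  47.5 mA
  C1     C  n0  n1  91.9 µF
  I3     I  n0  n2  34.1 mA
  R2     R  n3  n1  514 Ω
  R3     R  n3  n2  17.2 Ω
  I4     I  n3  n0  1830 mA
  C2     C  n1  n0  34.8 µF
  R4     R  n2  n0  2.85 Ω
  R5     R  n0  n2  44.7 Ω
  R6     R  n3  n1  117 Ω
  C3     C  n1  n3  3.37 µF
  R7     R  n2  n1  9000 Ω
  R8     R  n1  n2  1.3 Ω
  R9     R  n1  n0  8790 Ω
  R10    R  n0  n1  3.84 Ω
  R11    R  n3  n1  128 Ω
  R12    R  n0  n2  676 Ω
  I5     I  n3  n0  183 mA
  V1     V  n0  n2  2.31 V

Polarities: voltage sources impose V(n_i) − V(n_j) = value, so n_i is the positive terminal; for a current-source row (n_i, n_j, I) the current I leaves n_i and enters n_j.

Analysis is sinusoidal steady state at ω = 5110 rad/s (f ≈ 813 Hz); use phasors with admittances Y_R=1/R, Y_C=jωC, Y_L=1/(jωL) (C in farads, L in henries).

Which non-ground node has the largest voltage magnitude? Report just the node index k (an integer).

MNA unknowns: 3 node voltages V₁..V_3 plus 1 source current (V1)
R1: Y=0.0002183+0.000j on G[3,0]
I1: z[3]−=0.304, z[2]+=0.304
I2: z[2]−=0.0475, z[1]+=0.0475
C1: Y=0.000+0.4696j on G[0,1]
I3: z[0]−=0.0341, z[2]+=0.0341
R2: Y=0.001946+0.000j on G[3,1]
R3: Y=0.05814+0.000j on G[3,2]
I4: z[3]−=1.83, z[0]+=1.83
C2: Y=0.000+0.1778j on G[1,0]
R4: Y=0.3509+0.000j on G[2,0]
R5: Y=0.02237+0.000j on G[0,2]
R6: Y=0.008547+0.000j on G[3,1]
C3: Y=0.000+0.01722j on G[1,3]
R7: Y=0.0001111+0.000j on G[2,1]
R8: Y=0.7692+0.000j on G[1,2]
R9: Y=0.0001138+0.000j on G[1,0]
R10: Y=0.2604+0.000j on G[0,1]
R11: Y=0.007812+0.000j on G[3,1]
R12: Y=0.001479+0.000j on G[0,2]
I5: z[3]−=0.183, z[0]+=0.183
V1: row V0−V2=2.31, i_V1 at 0,2
solve → V1=-1.820+0.7619j, V2=-2.310+0.000j, V3=-31.06+6.751j
aux → i_V1=0.1389-0.9787j

3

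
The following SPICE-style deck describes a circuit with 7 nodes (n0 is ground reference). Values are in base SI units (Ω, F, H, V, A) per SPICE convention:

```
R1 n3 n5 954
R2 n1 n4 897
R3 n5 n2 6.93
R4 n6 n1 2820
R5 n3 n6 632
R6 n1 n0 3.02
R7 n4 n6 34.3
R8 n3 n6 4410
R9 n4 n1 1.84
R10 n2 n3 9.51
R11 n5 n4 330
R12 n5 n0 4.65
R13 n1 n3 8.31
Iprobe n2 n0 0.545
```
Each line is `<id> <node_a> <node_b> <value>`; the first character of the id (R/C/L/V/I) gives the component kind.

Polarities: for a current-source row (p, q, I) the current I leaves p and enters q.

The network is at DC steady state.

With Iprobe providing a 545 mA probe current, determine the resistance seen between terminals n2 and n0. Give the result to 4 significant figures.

Apply KCL at each of the 6 non-ground nodes and solve the resulting linear system.
Node n1: branches {R2, R4, R6, R9, R13} → V_1 = -0.5961
Node n2: branches {R3, R10, Iprobe} → V_2 = -4.042
Node n3: branches {R1, R5, R8, R10, R13} → V_3 = -2.189
Node n4: branches {R2, R7, R9, R11} → V_4 = -0.6066
Node n5: branches {R1, R3, R11, R12} → V_5 = -1.616
Node n6: branches {R4, R5, R7, R8} → V_6 = -0.6979

R_eq = 7.417 Ω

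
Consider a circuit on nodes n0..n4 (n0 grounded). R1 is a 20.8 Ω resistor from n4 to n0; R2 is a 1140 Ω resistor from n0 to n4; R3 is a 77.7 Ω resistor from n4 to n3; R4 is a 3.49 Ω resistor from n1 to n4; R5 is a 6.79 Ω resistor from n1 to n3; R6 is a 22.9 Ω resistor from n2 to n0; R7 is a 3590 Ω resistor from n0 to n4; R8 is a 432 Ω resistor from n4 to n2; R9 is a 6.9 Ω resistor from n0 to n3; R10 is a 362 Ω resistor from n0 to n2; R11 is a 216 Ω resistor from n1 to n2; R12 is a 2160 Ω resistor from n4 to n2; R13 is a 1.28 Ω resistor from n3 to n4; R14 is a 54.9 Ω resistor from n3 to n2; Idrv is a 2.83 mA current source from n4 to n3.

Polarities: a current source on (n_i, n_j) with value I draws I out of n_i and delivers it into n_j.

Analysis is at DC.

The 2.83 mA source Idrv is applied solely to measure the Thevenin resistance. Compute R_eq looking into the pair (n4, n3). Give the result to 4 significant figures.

R_eq = 1.073 Ω

MNA unknowns: 4 node voltages V₁..V_4
R1: Y=0.04808 on G[4,0]
R2: Y=0.0008772 on G[0,4]
R3: Y=0.01287 on G[4,3]
R4: Y=0.2865 on G[1,4]
R5: Y=0.1473 on G[1,3]
R6: Y=0.04367 on G[2,0]
R7: Y=0.0002786 on G[0,4]
R8: Y=0.002315 on G[4,2]
R9: Y=0.1449 on G[0,3]
R10: Y=0.002762 on G[0,2]
R11: Y=0.004630 on G[1,2]
R12: Y=0.0004630 on G[4,2]
R13: Y=0.7812 on G[3,4]
R14: Y=0.01821 on G[3,2]
Idrv: z[4]−=0.00283, z[3]+=0.00283
solve → V1=-0.001229, V2=2.649e-05, V3=0.0007639, V4=-0.002274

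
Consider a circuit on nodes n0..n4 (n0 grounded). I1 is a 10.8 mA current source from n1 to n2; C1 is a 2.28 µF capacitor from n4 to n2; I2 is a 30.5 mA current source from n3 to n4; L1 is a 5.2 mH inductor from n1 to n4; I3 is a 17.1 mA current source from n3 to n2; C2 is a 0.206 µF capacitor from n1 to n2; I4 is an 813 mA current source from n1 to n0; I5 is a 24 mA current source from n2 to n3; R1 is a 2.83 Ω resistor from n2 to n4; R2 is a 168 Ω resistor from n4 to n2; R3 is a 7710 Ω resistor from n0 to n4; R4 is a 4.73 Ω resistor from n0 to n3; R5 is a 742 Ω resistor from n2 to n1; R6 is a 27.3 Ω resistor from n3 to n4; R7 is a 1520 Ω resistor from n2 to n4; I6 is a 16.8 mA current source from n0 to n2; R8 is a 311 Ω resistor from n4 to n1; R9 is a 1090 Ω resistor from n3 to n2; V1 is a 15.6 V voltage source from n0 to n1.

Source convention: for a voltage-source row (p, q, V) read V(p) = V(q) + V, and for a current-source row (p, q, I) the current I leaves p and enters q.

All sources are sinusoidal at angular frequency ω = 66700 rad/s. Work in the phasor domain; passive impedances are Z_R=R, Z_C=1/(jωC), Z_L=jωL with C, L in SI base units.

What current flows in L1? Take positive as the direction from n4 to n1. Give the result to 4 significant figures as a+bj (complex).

Apply KCL at each of the 4 non-ground nodes and solve the resulting linear system.
Node n1: branches {I1, L1, C2, I4, R5, R8, V1} → V_1 = -15.60+0.000j
Node n2: branches {I1, C1, I3, C2, I5, R1, R2, R5, R7, I6, R9} → V_2 = -2.228-4.282j
Node n3: branches {I2, I3, I5, R4, R6, R9} → V_3 = -0.3863-0.5932j
Node n4: branches {C1, I2, L1, R1, R2, R3, R6, R7, R8} → V_4 = -1.925-3.925j
Source currents: i(V1)=0.7143-0.1259j

-0.01132-0.03943j A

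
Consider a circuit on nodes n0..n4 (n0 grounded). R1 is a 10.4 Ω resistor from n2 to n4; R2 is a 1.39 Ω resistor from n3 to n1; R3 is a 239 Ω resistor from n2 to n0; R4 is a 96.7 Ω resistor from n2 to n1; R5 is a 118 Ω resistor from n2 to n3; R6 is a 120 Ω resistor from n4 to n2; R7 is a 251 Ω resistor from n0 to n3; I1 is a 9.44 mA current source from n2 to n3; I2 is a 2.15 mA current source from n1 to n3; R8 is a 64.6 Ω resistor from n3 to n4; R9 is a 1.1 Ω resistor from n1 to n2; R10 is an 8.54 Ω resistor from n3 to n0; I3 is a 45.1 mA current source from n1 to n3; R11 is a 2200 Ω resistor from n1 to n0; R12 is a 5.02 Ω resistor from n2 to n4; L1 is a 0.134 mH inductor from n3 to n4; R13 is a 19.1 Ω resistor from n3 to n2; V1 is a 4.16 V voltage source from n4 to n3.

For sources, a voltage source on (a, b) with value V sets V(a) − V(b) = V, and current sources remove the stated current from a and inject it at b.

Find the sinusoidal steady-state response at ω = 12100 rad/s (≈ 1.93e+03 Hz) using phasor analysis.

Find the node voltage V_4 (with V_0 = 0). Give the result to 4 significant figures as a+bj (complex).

4.104+0.000j V

Apply KCL at each of the 4 non-ground nodes and solve the resulting linear system.
Node n1: branches {R2, R4, I2, R9, I3, R11} → V_1 = 0.8066+0.000j
Node n2: branches {R1, R3, R4, R5, R6, I1, R9, R12, R13} → V_2 = 1.533+0.000j
Node n3: branches {R2, R5, R7, I1, I2, R8, R10, I3, L1, R13, V1} → V_3 = -0.05601+0.000j
Node n4: branches {R1, R6, R8, R12, L1, V1} → V_4 = 4.104+0.000j
Source currents: i(V1)=-0.8451+2.566j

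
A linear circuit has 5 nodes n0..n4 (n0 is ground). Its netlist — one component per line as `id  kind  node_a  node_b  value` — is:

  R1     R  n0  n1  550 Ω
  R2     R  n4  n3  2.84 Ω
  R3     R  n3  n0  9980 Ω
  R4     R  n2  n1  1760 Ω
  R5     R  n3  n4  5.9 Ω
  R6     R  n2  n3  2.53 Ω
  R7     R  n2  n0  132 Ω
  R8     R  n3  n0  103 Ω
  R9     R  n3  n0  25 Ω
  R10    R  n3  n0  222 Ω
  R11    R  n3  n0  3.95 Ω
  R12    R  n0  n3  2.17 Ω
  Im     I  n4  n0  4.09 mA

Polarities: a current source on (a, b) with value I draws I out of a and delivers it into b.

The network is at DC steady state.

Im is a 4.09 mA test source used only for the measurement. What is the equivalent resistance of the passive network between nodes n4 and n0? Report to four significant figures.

R_eq = 3.206 Ω

Apply KCL at each of the 4 non-ground nodes and solve the resulting linear system.
Node n1: branches {R1, R4} → V_1 = -0.001230
Node n2: branches {R4, R6, R7} → V_2 = -0.005165
Node n3: branches {R2, R3, R5, R6, R8, R9, R10, R11, R12} → V_3 = -0.005270
Node n4: branches {R2, R5, Im} → V_4 = -0.01311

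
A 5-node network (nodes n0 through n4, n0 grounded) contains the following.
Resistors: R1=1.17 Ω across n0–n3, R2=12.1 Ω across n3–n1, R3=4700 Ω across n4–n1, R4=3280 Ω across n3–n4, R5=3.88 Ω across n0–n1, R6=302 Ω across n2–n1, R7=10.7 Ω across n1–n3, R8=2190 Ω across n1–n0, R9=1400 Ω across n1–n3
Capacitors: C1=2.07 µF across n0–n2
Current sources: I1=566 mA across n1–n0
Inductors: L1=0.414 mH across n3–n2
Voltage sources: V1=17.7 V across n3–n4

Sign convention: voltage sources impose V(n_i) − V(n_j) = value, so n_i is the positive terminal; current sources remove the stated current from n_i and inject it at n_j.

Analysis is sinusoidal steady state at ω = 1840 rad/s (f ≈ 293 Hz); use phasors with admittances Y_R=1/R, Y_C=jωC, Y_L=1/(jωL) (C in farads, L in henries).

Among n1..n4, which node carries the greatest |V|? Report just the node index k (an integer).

Element admittances at ω=1840 rad/s:
  Y(R1) = 0.8547+0.000j S between n0,n3
  Y(R2) = 0.08264+0.000j S between n3,n1
  Y(R3) = 0.0002128+0.000j S between n4,n1
  Y(C1) = 0.000+0.003809j S between n0,n2
  Y(R4) = 0.0003049+0.000j S between n3,n4
  I1: injects 0.566 A into n0 (from n1)
  Y(R5) = 0.2577+0.000j S between n0,n1
  Y(R6) = 0.003311+0.000j S between n2,n1
  Y(R7) = 0.09346+0.000j S between n1,n3
  Y(L1) = 0.000-1.313j S between n3,n2
  Y(R8) = 0.0004566+0.000j S between n1,n0
  Y(R9) = 0.0007143+0.000j S between n1,n3
  V1: constraint V(n3)−V(n4) = 17.7
Assemble and solve the 5×5 MNA system:
  V(n1)=-1.398+0.0003726j  V(n2)=-0.2406-0.001965j  V(n3)=-0.2399+0.0009598j  V(n4)=-17.94+0.0009598j
  i(V1)=-0.008916+1.249e-07j

4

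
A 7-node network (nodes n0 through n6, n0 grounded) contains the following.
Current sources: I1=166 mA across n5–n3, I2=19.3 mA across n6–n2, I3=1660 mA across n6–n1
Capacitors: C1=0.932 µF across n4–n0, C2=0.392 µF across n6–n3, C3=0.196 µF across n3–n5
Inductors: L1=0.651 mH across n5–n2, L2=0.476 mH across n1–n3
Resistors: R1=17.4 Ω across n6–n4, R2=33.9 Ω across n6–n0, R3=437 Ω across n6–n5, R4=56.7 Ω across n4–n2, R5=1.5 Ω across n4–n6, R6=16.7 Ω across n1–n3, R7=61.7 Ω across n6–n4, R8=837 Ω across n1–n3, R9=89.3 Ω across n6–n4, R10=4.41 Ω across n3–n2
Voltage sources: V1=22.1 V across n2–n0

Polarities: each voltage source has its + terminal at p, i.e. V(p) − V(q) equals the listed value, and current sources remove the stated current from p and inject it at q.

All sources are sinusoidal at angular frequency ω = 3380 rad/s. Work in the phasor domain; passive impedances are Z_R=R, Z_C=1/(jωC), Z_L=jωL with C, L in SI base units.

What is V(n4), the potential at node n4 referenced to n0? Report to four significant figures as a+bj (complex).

-24.08+3.009j V

Apply KCL at each of the 6 non-ground nodes and solve the resulting linear system.
Node n1: branches {R6, I3, L2, R8} → V_1 = 30.39+2.298j
Node n2: branches {L1, I2, R4, R10, V1} → V_2 = 22.10+0.000j
Node n3: branches {I1, C2, C3, R6, L2, R8, R10} → V_3 = 30.13-0.3468j
Node n4: branches {C1, R1, R4, R5, R7, R9} → V_4 = -24.08+3.009j
Node n5: branches {I1, L1, R3, C3} → V_5 = 22.07-0.6036j
Node n6: branches {I2, R1, R2, C2, R3, R5, R7, I3, R9} → V_6 = -25.18+2.979j
Source currents: i(V1)=0.7522-0.01201j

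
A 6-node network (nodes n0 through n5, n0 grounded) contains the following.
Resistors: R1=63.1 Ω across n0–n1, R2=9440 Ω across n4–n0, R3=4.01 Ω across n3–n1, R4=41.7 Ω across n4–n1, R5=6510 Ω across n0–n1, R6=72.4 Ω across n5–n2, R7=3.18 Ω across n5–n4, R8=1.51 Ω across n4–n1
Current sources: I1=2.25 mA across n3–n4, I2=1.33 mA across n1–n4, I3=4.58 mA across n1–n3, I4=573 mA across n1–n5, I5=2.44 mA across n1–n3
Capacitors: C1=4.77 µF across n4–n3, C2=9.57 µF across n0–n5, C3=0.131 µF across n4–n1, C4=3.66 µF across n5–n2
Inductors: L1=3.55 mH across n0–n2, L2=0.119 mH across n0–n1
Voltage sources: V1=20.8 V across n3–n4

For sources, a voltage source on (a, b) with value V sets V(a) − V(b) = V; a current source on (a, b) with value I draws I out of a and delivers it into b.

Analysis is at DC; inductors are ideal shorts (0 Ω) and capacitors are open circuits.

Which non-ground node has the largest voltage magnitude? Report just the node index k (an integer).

MNA unknowns: 5 node voltages V₁..V_5 plus 3 source currents (L1, L2, V1)
R1: Y=0.01585 on G[0,1]
R2: Y=0.0001059 on G[4,0]
I1: z[3]−=0.00225, z[4]+=0.00225
R3: Y=0.2494 on G[3,1]
I2: z[1]−=0.00133, z[4]+=0.00133
R4: Y=0.02398 on G[4,1]
C1: Y=0.000 on G[4,3]
C2: Y=0.000 on G[0,5]
R5: Y=0.0001536 on G[0,1]
I3: z[1]−=0.00458, z[3]+=0.00458
L1: row V0−V2=0, i_L1 at 0,2
I4: z[1]−=0.573, z[5]+=0.573
C3: Y=0.000 on G[4,1]
R6: Y=0.01381 on G[5,2]
L2: row V0−V1=0, i_L2 at 0,1
R7: Y=0.3145 on G[5,4]
C4: Y=0.000 on G[5,2]
R8: Y=0.6623 on G[4,1]
I5: z[1]−=0.00244, z[3]+=0.00244
V1: row V3−V4=20.8, i_V1 at 3,4
solve → V1=0.000, V2=0.000, V3=15.92, V4=-4.879, V5=-2.928
aux → i_L1=0.04044, i_L2=-0.04096, i_V1=-3.966

3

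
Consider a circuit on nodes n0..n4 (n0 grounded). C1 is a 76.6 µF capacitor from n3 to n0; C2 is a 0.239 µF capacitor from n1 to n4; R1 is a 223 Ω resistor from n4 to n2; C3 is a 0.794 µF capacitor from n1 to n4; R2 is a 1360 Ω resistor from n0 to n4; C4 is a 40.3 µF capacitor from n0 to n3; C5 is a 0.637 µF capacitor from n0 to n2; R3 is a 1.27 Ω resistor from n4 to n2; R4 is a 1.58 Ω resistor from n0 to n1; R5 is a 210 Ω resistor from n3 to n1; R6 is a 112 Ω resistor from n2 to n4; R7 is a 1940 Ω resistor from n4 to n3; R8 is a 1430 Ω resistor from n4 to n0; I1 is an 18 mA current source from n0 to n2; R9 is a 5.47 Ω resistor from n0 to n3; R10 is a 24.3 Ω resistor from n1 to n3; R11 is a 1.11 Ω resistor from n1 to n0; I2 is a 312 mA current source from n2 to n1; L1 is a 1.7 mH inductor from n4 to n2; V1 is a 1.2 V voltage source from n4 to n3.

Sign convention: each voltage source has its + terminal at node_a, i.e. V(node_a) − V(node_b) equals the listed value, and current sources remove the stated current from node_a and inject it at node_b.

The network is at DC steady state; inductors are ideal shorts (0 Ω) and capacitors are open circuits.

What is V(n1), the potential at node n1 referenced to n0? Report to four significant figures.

0.1611 V

Apply KCL at each of the 4 non-ground nodes and solve the resulting linear system.
Node n1: branches {C2, C3, R4, R5, R10, R11, I2} → V_1 = 0.1611
Node n2: branches {R1, C5, R3, R6, I1, I2, L1} → V_2 = -0.05269
Node n3: branches {C1, C4, R5, R7, R9, R10, V1} → V_3 = -1.253
Node n4: branches {C2, R1, C3, R2, R3, R6, R7, R8, L1, V1} → V_4 = -0.05269
Source currents: i(L1)=0.2940, i(V1)=-0.2945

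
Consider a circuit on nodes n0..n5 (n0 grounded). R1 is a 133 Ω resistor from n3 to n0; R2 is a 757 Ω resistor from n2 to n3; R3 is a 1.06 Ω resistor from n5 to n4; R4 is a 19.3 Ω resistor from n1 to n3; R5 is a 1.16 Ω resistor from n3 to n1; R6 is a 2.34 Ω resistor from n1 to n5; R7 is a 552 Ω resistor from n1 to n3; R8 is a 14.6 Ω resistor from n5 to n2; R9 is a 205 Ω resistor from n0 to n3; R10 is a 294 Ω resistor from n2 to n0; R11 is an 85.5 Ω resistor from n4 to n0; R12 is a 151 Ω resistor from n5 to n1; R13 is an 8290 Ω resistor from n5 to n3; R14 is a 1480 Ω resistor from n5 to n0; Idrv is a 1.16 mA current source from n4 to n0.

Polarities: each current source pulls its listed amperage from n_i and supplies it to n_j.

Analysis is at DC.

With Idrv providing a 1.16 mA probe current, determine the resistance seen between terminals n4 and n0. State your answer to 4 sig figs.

R_eq = 36.70 Ω

Apply KCL at each of the 5 non-ground nodes and solve the resulting linear system.
Node n1: branches {R4, R5, R6, R7, R12} → V_1 = -0.04072
Node n2: branches {R2, R8, R10} → V_2 = -0.03990
Node n3: branches {R1, R2, R4, R5, R7, R9, R13} → V_3 = -0.04018
Node n4: branches {R3, R11, Idrv} → V_4 = -0.04257
Node n5: branches {R3, R6, R8, R12, R13, R14} → V_5 = -0.04187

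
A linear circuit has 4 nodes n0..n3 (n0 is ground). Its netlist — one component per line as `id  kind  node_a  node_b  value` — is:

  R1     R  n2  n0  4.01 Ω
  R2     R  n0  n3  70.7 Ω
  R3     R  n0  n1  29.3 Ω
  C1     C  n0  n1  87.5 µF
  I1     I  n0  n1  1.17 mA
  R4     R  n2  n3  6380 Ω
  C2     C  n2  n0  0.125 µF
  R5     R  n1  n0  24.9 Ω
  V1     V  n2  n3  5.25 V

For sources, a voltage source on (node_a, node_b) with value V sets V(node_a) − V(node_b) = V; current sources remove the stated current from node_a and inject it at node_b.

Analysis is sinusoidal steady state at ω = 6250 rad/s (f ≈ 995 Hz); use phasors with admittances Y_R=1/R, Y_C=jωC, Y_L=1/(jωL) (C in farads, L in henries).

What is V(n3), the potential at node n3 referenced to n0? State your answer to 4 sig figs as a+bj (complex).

Apply KCL at each of the 3 non-ground nodes and solve the resulting linear system.
Node n1: branches {R3, C1, I1, R5} → V_1 = 0.0002854-0.002101j
Node n2: branches {R1, R4, C2, V1} → V_2 = 0.2818-0.0008354j
Node n3: branches {R2, R4, V1} → V_3 = -4.968-0.0008354j
Source currents: i(V1)=-0.07109-1.182e-05j

-4.968-0.0008354j V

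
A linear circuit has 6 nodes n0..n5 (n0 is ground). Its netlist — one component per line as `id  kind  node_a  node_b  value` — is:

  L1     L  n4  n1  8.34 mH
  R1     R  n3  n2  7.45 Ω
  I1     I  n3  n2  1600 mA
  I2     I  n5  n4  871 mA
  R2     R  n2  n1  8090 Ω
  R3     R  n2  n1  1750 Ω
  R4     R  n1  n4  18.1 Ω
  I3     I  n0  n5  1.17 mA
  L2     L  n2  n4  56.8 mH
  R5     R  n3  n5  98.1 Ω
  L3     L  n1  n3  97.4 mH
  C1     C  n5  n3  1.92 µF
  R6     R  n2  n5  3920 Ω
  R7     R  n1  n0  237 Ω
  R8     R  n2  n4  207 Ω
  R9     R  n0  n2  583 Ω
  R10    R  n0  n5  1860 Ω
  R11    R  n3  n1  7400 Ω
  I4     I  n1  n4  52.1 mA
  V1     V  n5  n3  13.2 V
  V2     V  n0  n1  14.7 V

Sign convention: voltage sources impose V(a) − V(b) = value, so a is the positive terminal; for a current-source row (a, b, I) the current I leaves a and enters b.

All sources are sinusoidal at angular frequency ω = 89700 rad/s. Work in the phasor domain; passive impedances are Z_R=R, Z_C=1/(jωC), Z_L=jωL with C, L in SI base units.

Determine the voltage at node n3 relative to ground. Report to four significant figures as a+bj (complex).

-133.0-4.352j V

Apply KCL at each of the 5 non-ground nodes and solve the resulting linear system.
Node n1: branches {L1, R2, R3, R4, L3, R7, R11, I4, V2} → V_1 = -14.70+0.000j
Node n2: branches {R1, I1, R2, R3, L2, R6, R8, R9} → V_2 = -115.2-4.273j
Node n3: branches {R1, I1, R5, L3, C1, R11, V1} → V_3 = -133.0-4.352j
Node n4: branches {L1, I2, R4, L2, R8, I4} → V_4 = -7.435+0.1701j
Node n5: branches {I2, I3, R5, C1, R6, R10, V1} → V_5 = -119.8-4.352j
Source currents: i(V1)=-0.9388-2.271j, i(V2)=-0.3252-0.009669j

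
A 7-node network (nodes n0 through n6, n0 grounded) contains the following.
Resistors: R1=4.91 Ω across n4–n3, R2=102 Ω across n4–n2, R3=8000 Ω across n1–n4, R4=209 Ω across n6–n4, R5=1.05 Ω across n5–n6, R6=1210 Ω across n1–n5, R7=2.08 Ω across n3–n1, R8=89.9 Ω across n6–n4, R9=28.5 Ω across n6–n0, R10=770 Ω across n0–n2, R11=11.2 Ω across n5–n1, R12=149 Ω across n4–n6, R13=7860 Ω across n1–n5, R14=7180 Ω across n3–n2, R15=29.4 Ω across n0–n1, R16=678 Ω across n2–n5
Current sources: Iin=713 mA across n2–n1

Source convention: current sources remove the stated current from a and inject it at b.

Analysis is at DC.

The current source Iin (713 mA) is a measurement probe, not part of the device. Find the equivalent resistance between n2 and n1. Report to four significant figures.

R_eq = 82.98 Ω

Element admittances at DC:
  Y(R1) = 0.2037 S between n4,n3
  Y(R2) = 0.009804 S between n4,n2
  Y(R3) = 0.0001250 S between n1,n4
  Y(R4) = 0.004785 S between n6,n4
  Y(R5) = 0.9524 S between n5,n6
  Y(R6) = 0.0008264 S between n1,n5
  Y(R7) = 0.4808 S between n3,n1
  Y(R8) = 0.01112 S between n6,n4
  Y(R9) = 0.03509 S between n6,n0
  Y(R10) = 0.001299 S between n0,n2
  Y(R11) = 0.08929 S between n5,n1
  Y(R12) = 0.006711 S between n4,n6
  Y(R13) = 0.0001272 S between n1,n5
  Y(R14) = 0.0001393 S between n3,n2
  Y(R15) = 0.03401 S between n0,n1
  Y(R16) = 0.001475 S between n2,n5
  Iin: injects 0.713 A into n1 (from n2)
Assemble and solve the 6×6 MNA system:
  V(n1)=1.886  V(n2)=-57.28  V(n3)=0.8264  V(n4)=-1.636  V(n5)=0.3480  V(n6)=0.2915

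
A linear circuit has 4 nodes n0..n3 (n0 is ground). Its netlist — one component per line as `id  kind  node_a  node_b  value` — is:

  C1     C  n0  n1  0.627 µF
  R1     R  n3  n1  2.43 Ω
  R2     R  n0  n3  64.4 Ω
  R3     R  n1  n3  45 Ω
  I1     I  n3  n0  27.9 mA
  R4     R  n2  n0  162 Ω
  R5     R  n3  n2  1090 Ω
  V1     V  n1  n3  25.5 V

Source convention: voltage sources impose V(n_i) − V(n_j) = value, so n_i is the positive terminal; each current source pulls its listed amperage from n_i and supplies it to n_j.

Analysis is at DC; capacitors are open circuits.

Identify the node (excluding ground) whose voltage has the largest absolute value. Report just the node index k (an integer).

Apply KCL at each of the 3 non-ground nodes and solve the resulting linear system.
Node n1: branches {C1, R1, R3, V1} → V_1 = 23.79
Node n2: branches {R4, R5} → V_2 = -0.2211
Node n3: branches {R1, R2, R3, I1, R5, V1} → V_3 = -1.709
Source currents: i(V1)=-11.06

1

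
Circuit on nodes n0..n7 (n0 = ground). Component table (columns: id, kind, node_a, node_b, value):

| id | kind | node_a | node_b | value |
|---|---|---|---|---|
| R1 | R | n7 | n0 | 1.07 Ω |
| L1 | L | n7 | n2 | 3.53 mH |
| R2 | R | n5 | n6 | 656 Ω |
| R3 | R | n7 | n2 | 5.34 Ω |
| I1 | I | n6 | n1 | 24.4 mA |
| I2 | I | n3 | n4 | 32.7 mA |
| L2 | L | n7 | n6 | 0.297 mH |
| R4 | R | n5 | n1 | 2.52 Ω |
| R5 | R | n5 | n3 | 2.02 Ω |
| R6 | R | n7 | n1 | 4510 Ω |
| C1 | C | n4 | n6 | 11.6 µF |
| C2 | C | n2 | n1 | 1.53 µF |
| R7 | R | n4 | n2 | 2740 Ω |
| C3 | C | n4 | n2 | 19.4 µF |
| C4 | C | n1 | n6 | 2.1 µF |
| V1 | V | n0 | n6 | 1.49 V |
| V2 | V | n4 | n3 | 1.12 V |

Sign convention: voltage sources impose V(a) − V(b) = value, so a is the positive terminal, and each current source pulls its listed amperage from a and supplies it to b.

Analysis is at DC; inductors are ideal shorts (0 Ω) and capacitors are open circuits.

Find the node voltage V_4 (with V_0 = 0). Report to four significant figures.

10.98 V

Apply KCL at each of the 7 non-ground nodes and solve the resulting linear system.
Node n1: branches {I1, R4, R6, C2, C4} → V_1 = 9.925
Node n2: branches {L1, R3, C2, R7, C3} → V_2 = -1.490
Node n3: branches {I2, R5, V2} → V_3 = 9.861
Node n4: branches {I2, C1, R7, C3, V2} → V_4 = 10.98
Node n5: branches {R2, R4, R5} → V_5 = 9.870
Node n6: branches {R2, I1, L2, C1, C4, V1} → V_6 = -1.490
Node n7: branches {R1, L1, R3, L2, R6} → V_7 = -1.490
Source currents: i(L1)=-0.004551, i(L2)=1.400, i(V1)=-1.393, i(V2)=0.02815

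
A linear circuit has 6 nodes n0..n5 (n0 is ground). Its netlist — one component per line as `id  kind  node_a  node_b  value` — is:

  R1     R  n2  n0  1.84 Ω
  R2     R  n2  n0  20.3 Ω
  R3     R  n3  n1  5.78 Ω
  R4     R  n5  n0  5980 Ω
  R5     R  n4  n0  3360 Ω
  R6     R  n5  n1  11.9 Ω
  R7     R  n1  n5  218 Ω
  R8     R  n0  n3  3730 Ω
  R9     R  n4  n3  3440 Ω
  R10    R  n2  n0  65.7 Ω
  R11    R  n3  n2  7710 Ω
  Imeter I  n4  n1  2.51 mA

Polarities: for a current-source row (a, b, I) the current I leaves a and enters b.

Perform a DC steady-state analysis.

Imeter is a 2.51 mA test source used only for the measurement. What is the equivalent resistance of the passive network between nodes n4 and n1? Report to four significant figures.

R_eq = 2064. Ω

Apply KCL at each of the 5 non-ground nodes and solve the resulting linear system.
Node n1: branches {R3, R6, R7, Imeter} → V_1 = 1.794
Node n2: branches {R1, R2, R10, R11} → V_2 = 0.0003799
Node n3: branches {R3, R8, R9, R11} → V_3 = 1.781
Node n4: branches {R5, R9, Imeter} → V_4 = -3.386
Node n5: branches {R4, R6, R7} → V_5 = 1.790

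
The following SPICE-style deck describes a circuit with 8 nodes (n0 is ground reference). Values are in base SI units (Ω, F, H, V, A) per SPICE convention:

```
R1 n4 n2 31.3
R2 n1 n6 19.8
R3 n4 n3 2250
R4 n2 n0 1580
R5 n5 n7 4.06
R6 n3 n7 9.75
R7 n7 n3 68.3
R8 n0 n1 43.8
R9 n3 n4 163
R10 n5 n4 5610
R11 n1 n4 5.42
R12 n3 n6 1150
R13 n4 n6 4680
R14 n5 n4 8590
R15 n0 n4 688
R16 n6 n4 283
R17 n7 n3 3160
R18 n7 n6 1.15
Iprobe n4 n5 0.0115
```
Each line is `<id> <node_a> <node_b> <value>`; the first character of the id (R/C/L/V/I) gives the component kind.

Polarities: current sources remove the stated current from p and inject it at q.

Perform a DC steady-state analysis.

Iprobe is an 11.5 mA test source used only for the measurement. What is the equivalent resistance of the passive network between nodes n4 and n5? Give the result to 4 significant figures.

R_eq = 24.87 Ω

Element admittances at DC:
  Y(R1) = 0.03195 S between n4,n2
  Y(R2) = 0.05051 S between n1,n6
  Y(R3) = 0.0004444 S between n4,n3
  Y(R4) = 0.0006329 S between n2,n0
  Y(R5) = 0.2463 S between n5,n7
  Y(R6) = 0.1026 S between n3,n7
  Y(R7) = 0.01464 S between n7,n3
  Y(R8) = 0.02283 S between n0,n1
  Y(R9) = 0.006135 S between n3,n4
  Y(R10) = 0.0001783 S between n5,n4
  Y(R11) = 0.1845 S between n1,n4
  Y(R12) = 0.0008696 S between n3,n6
  Y(R13) = 0.0002137 S between n4,n6
  Y(R14) = 0.0001164 S between n5,n4
  Y(R15) = 0.001453 S between n0,n4
  Y(R16) = 0.003534 S between n6,n4
  Y(R17) = 0.0003165 S between n7,n3
  Y(R18) = 0.8696 S between n7,n6
  Iprobe: injects 0.0115 A into n5 (from n4)
Assemble and solve the 7×7 MNA system:
  V(n1)=0.004051  V(n2)=-0.04373  V(n3)=0.1823  V(n4)=-0.04459  V(n5)=0.2414  V(n6)=0.1836  V(n7)=0.1950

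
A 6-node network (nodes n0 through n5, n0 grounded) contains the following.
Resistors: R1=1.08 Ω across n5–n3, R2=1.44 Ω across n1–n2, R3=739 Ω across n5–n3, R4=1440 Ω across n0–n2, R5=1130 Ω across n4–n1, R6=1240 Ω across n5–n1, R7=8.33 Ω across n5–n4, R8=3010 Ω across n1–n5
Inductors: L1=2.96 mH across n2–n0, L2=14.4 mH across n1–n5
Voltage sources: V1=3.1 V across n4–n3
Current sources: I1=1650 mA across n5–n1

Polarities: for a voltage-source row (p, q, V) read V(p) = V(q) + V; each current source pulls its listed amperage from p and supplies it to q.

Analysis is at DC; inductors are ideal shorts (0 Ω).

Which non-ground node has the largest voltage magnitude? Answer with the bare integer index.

4

Apply KCL at each of the 5 non-ground nodes and solve the resulting linear system.
Node n1: branches {R2, L2, R5, R6, R8, I1} → V_1 = 0.000
Node n2: branches {R2, L1, R4} → V_2 = 0.000
Node n3: branches {R1, R3, V1} → V_3 = -0.3576
Node n4: branches {R5, R7, V1} → V_4 = 2.742
Node n5: branches {R1, R3, L2, R6, R7, R8, I1} → V_5 = 0.000
Source currents: i(L1)=0.000, i(L2)=1.652, i(V1)=-0.3316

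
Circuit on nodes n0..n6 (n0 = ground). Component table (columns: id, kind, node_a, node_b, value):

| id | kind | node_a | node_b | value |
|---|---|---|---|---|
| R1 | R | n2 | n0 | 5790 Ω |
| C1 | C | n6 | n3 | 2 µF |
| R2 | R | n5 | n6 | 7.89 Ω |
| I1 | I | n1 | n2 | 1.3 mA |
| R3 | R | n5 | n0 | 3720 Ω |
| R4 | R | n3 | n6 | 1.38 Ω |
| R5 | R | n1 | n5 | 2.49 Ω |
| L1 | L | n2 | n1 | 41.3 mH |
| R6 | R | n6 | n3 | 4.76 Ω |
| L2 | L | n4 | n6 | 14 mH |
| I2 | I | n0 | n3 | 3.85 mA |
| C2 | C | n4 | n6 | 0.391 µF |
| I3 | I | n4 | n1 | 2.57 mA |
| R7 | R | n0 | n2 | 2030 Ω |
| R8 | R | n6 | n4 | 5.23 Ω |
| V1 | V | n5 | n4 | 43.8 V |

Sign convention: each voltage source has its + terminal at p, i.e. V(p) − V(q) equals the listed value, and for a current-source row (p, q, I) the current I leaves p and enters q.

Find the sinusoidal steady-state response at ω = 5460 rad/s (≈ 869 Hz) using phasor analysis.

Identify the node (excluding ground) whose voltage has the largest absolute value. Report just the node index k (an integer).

MNA unknowns: 6 node voltages V₁..V_6 plus 1 source current (V1)
R1: Y=0.0001727+0.000j on G[2,0]
C1: Y=0.000+0.01092j on G[6,3]
R2: Y=0.1267+0.000j on G[5,6]
I1: z[1]−=0.0013, z[2]+=0.0013
R3: Y=0.0002688+0.000j on G[5,0]
R4: Y=0.7246+0.000j on G[3,6]
R5: Y=0.4016+0.000j on G[1,5]
L1: Y=0.000-0.004435j on G[2,1]
R6: Y=0.2101+0.000j on G[6,3]
L2: Y=0.000-0.01308j on G[4,6]
I2: z[0]−=0.00385, z[3]+=0.00385
C2: Y=0.000+0.002135j on G[4,6]
I3: z[4]−=0.00257, z[1]+=0.00257
R7: Y=0.0004926+0.000j on G[0,2]
R8: Y=0.1912+0.000j on G[6,4]
V1: row V5−V4=43.8, i_V1 at 5,4
solve → V1=4.131+0.2312j, V2=4.117-0.09336j, V3=-22.21+0.8319j, V4=-39.67+0.2311j, V5=4.132+0.2311j, V6=-22.22+0.8319j
aux → i_V1=-3.341+0.07616j

4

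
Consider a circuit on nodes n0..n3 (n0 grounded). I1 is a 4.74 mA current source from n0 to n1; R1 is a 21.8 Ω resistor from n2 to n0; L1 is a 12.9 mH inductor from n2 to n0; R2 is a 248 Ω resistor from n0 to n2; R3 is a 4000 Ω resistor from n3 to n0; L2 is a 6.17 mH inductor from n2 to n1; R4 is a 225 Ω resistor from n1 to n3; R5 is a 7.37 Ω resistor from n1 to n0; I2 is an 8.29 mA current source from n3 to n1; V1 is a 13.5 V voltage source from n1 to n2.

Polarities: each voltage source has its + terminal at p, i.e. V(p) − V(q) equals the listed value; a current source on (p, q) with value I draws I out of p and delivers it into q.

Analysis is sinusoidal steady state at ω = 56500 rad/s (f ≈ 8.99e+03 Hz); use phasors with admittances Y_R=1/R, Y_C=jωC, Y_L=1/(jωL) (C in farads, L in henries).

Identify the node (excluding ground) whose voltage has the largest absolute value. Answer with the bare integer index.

2

Apply KCL at each of the 3 non-ground nodes and solve the resulting linear system.
Node n1: branches {I1, L2, R4, R5, I2, V1} → V_1 = 3.654-0.07270j
Node n2: branches {R1, L1, R2, L2, V1} → V_2 = -9.846-0.07270j
Node n3: branches {R3, R4, I2} → V_3 = 1.693-0.06883j
Source currents: i(V1)=-0.4915+0.04861j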